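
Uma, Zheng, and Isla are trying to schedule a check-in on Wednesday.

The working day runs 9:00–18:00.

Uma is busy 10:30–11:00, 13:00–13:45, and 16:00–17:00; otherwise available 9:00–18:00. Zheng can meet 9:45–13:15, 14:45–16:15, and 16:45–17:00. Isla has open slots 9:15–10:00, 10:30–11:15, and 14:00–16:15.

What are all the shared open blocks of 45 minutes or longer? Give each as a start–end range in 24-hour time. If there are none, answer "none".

14:45–16:00

Uma free within 09:00–18:00: 09:00–10:30, 11:00–13:00, 13:45–16:00, 17:00–18:00.
Uma ∩ Zheng: 09:45–10:30, 11:00–13:00, 14:45–16:00.
Uma ∩ Zheng ∩ Isla: 09:45–10:00, 11:00–11:15, 14:45–16:00.
Windows ≥ 45 min: 14:45–16:00.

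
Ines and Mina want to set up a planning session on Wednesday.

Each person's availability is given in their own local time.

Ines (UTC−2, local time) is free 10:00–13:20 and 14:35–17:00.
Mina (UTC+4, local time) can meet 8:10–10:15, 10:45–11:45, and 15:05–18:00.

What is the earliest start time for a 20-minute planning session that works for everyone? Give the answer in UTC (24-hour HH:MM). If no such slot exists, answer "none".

12:00

Ines → UTC: 12:00–15:20, 16:35–19:00.
Mina → UTC: 04:10–06:15, 06:45–07:45, 11:05–14:00.
Ines ∩ Mina: 12:00–14:00.
Windows ≥ 20 min: 12:00–14:00.
Earliest such window starts at 12:00.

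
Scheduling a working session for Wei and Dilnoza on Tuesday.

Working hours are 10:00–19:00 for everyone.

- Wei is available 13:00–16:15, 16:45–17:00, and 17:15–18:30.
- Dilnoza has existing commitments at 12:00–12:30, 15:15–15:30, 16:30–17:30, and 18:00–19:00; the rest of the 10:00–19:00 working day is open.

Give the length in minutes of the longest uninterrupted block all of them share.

Dilnoza free within 10:00–19:00: 10:00–12:00, 12:30–15:15, 15:30–16:30, 17:30–18:00.
Wei ∩ Dilnoza: 13:00–15:15, 15:30–16:15, 17:30–18:00.
Common window lengths: 135, 45, 30 min; longest is 135.

135 minutes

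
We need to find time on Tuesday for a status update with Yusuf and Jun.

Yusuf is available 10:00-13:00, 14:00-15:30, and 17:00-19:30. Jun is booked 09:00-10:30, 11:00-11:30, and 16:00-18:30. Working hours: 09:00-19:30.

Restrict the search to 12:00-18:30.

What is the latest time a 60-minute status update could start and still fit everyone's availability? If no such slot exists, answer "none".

Jun free within 09:00–19:30: 10:30–11:00, 11:30–16:00, 18:30–19:30.
Yusuf ∩ Jun: 10:30–11:00, 11:30–13:00, 14:00–15:30, 18:30–19:30.
Restricted to 12:00–18:30: 12:00–13:00, 14:00–15:30.
Windows ≥ 60 min: 12:00–13:00, 14:00–15:30.
Latest start in the last window 14:00–15:30 is 15:30 − 60 min = 14:30.

14:30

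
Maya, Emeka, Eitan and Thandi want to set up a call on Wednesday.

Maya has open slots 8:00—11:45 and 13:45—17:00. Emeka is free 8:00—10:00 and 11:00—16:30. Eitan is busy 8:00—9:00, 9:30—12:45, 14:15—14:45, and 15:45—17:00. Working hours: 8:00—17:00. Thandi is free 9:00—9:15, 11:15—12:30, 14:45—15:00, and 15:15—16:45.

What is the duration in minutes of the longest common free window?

30 minutes

Eitan free within 08:00–17:00: 09:00–09:30, 12:45–14:15, 14:45–15:45.
Maya ∩ Emeka: 08:00–10:00, 11:00–11:45, 13:45–16:30.
Maya ∩ Emeka ∩ Eitan: 09:00–09:30, 13:45–14:15, 14:45–15:45.
Maya ∩ Emeka ∩ Eitan ∩ Thandi: 09:00–09:15, 14:45–15:00, 15:15–15:45.
Common window lengths: 15, 15, 30 min; longest is 30.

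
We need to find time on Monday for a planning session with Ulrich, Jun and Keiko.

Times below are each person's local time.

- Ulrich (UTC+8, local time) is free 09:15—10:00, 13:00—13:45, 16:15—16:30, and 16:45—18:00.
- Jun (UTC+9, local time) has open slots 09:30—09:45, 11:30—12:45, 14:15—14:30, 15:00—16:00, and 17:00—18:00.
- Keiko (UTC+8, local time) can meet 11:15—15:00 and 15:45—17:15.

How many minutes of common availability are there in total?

45 minutes

Ulrich → UTC: 01:15–02:00, 05:00–05:45, 08:15–08:30, 08:45–10:00.
Jun → UTC: 00:30–00:45, 02:30–03:45, 05:15–05:30, 06:00–07:00, 08:00–09:00.
Keiko → UTC: 03:15–07:00, 07:45–09:15.
Ulrich ∩ Jun: 05:15–05:30, 08:15–08:30, 08:45–09:00.
Ulrich ∩ Jun ∩ Keiko: 05:15–05:30, 08:15–08:30, 08:45–09:00.
Total common minutes: 15 + 15 + 15 = 45.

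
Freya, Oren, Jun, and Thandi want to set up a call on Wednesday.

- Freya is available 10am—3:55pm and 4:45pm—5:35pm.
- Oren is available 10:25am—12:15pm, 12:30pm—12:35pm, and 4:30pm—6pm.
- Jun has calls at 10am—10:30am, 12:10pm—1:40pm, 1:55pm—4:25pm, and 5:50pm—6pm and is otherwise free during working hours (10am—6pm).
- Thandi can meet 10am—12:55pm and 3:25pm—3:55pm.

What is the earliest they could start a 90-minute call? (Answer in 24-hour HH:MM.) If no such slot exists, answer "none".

10:30

Jun free within 10:00–18:00: 10:30–12:10, 13:40–13:55, 16:25–17:50.
Freya ∩ Oren: 10:25–12:15, 12:30–12:35, 16:45–17:35.
Freya ∩ Oren ∩ Jun: 10:30–12:10, 16:45–17:35.
Freya ∩ Oren ∩ Jun ∩ Thandi: 10:30–12:10.
Windows ≥ 90 min: 10:30–12:10.
Earliest such window starts at 10:30.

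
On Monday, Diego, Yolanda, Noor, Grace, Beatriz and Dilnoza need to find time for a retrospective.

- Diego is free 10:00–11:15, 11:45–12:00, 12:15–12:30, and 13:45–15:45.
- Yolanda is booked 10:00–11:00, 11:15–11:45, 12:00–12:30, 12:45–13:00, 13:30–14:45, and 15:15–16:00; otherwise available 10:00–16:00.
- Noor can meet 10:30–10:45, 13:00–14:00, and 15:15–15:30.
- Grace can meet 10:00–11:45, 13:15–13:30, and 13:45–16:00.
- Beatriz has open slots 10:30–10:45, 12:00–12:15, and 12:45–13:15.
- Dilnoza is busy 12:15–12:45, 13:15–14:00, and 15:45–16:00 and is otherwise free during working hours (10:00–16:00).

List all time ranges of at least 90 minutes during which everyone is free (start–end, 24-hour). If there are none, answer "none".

none

Yolanda free within 10:00–16:00: 11:00–11:15, 11:45–12:00, 12:30–12:45, 13:00–13:30, 14:45–15:15.
Dilnoza free within 10:00–16:00: 10:00–12:15, 12:45–13:15, 14:00–15:45.
Diego ∩ Yolanda: 11:00–11:15, 11:45–12:00, 14:45–15:15.
Diego ∩ Yolanda ∩ Noor: (none).
Diego ∩ Yolanda ∩ Noor ∩ Grace: (none).
Diego ∩ Yolanda ∩ Noor ∩ Grace ∩ Beatriz: (none).
Diego ∩ Yolanda ∩ Noor ∩ Grace ∩ Beatriz ∩ Dilnoza: (none).
Windows ≥ 90 min: (none).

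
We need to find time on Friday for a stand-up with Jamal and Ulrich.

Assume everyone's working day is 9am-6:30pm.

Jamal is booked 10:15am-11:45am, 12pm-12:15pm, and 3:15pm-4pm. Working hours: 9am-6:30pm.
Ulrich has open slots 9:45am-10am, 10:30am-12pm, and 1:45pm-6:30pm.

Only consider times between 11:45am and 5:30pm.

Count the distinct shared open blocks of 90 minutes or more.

Jamal free within 09:00–18:30: 09:00–10:15, 11:45–12:00, 12:15–15:15, 16:00–18:30.
Jamal ∩ Ulrich: 09:45–10:00, 11:45–12:00, 13:45–15:15, 16:00–18:30.
Restricted to 11:45–17:30: 11:45–12:00, 13:45–15:15, 16:00–17:30.
Windows ≥ 90 min: 13:45–15:15, 16:00–17:30.
That's 2 windows.

2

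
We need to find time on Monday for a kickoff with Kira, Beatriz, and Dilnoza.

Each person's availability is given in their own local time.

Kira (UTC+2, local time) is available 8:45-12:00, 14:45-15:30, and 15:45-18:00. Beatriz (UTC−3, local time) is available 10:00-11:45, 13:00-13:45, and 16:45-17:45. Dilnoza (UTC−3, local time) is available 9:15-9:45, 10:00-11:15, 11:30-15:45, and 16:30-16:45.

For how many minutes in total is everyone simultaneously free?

75 minutes

Kira → UTC: 06:45–10:00, 12:45–13:30, 13:45–16:00.
Beatriz → UTC: 13:00–14:45, 16:00–16:45, 19:45–20:45.
Dilnoza → UTC: 12:15–12:45, 13:00–14:15, 14:30–18:45, 19:30–19:45.
Kira ∩ Beatriz: 13:00–13:30, 13:45–14:45.
Kira ∩ Beatriz ∩ Dilnoza: 13:00–13:30, 13:45–14:15, 14:30–14:45.
Total common minutes: 30 + 30 + 15 = 75.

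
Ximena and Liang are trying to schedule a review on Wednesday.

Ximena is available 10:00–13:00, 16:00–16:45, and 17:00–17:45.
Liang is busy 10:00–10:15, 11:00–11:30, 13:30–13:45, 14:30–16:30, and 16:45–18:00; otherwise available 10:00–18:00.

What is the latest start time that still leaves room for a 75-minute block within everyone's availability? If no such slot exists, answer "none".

Liang free within 10:00–18:00: 10:15–11:00, 11:30–13:30, 13:45–14:30, 16:30–16:45.
Ximena ∩ Liang: 10:15–11:00, 11:30–13:00, 16:30–16:45.
Windows ≥ 75 min: 11:30–13:00.
Latest start in the last window 11:30–13:00 is 13:00 − 75 min = 11:45.

11:45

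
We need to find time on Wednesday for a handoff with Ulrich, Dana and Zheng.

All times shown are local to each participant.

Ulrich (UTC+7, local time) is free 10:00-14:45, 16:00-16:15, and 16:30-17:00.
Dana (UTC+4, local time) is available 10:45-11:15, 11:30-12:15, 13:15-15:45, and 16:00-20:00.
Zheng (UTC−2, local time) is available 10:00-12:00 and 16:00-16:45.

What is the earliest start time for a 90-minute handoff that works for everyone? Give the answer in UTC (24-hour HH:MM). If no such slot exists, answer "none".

Ulrich → UTC: 03:00–07:45, 09:00–09:15, 09:30–10:00.
Dana → UTC: 06:45–07:15, 07:30–08:15, 09:15–11:45, 12:00–16:00.
Zheng → UTC: 12:00–14:00, 18:00–18:45.
Ulrich ∩ Dana: 06:45–07:15, 07:30–07:45, 09:30–10:00.
Ulrich ∩ Dana ∩ Zheng: (none).
Windows ≥ 90 min: (none).

none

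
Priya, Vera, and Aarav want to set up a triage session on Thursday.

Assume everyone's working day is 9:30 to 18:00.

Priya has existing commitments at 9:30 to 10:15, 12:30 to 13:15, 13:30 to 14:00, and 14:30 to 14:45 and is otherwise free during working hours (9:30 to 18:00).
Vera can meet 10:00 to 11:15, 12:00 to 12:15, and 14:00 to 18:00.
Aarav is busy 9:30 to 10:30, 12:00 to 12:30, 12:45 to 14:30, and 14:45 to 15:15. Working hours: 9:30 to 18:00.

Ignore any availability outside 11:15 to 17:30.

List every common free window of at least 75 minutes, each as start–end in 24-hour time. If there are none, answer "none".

Priya free within 09:30–18:00: 10:15–12:30, 13:15–13:30, 14:00–14:30, 14:45–18:00.
Aarav free within 09:30–18:00: 10:30–12:00, 12:30–12:45, 14:30–14:45, 15:15–18:00.
Priya ∩ Vera: 10:15–11:15, 12:00–12:15, 14:00–14:30, 14:45–18:00.
Priya ∩ Vera ∩ Aarav: 10:30–11:15, 15:15–18:00.
Restricted to 11:15–17:30: 15:15–17:30.
Windows ≥ 75 min: 15:15–17:30.

15:15–17:30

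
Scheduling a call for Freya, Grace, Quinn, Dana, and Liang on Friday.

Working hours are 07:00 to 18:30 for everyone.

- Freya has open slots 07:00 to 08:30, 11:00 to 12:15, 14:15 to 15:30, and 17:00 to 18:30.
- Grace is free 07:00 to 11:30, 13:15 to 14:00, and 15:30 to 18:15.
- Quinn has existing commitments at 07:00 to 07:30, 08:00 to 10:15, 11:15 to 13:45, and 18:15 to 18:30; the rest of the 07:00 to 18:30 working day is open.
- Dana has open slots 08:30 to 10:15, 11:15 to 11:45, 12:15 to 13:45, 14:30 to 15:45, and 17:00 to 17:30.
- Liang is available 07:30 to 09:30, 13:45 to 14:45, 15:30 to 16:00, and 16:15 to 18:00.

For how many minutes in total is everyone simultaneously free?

30 minutes

Quinn free within 07:00–18:30: 07:30–08:00, 10:15–11:15, 13:45–18:15.
Freya ∩ Grace: 07:00–08:30, 11:00–11:30, 17:00–18:15.
Freya ∩ Grace ∩ Quinn: 07:30–08:00, 11:00–11:15, 17:00–18:15.
Freya ∩ Grace ∩ Quinn ∩ Dana: 17:00–17:30.
Freya ∩ Grace ∩ Quinn ∩ Dana ∩ Liang: 17:00–17:30.
Total common minutes: 30.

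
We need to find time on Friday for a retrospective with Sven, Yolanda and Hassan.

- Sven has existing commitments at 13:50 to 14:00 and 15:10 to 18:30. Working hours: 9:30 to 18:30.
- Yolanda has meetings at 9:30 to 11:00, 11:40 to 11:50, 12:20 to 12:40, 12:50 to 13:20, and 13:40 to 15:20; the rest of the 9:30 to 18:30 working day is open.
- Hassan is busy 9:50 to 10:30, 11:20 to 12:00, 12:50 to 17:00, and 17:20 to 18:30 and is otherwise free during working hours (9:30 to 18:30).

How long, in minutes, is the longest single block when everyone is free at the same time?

20 minutes

Sven free within 09:30–18:30: 09:30–13:50, 14:00–15:10.
Yolanda free within 09:30–18:30: 11:00–11:40, 11:50–12:20, 12:40–12:50, 13:20–13:40, 15:20–18:30.
Hassan free within 09:30–18:30: 09:30–09:50, 10:30–11:20, 12:00–12:50, 17:00–17:20.
Sven ∩ Yolanda: 11:00–11:40, 11:50–12:20, 12:40–12:50, 13:20–13:40.
Sven ∩ Yolanda ∩ Hassan: 11:00–11:20, 12:00–12:20, 12:40–12:50.
Common window lengths: 20, 20, 10 min; longest is 20.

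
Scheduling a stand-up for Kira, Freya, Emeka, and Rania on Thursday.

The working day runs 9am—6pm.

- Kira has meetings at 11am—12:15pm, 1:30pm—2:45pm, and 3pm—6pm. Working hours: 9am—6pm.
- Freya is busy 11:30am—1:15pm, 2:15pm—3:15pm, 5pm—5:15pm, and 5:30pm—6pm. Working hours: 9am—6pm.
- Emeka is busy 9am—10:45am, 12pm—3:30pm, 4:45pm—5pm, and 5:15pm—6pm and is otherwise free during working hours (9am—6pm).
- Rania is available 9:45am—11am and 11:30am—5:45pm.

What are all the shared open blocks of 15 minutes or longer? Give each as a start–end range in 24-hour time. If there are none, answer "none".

Kira free within 09:00–18:00: 09:00–11:00, 12:15–13:30, 14:45–15:00.
Freya free within 09:00–18:00: 09:00–11:30, 13:15–14:15, 15:15–17:00, 17:15–17:30.
Emeka free within 09:00–18:00: 10:45–12:00, 15:30–16:45, 17:00–17:15.
Kira ∩ Freya: 09:00–11:00, 13:15–13:30.
Kira ∩ Freya ∩ Emeka: 10:45–11:00.
Kira ∩ Freya ∩ Emeka ∩ Rania: 10:45–11:00.
Windows ≥ 15 min: 10:45–11:00.

10:45–11:00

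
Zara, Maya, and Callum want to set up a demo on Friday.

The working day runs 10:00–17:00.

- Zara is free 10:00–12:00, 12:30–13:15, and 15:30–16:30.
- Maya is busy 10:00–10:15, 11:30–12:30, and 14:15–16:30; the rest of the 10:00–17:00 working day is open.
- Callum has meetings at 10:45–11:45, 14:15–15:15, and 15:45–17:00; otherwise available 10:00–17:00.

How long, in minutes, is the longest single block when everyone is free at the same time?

45 minutes

Maya free within 10:00–17:00: 10:15–11:30, 12:30–14:15, 16:30–17:00.
Callum free within 10:00–17:00: 10:00–10:45, 11:45–14:15, 15:15–15:45.
Zara ∩ Maya: 10:15–11:30, 12:30–13:15.
Zara ∩ Maya ∩ Callum: 10:15–10:45, 12:30–13:15.
Common window lengths: 30, 45 min; longest is 45.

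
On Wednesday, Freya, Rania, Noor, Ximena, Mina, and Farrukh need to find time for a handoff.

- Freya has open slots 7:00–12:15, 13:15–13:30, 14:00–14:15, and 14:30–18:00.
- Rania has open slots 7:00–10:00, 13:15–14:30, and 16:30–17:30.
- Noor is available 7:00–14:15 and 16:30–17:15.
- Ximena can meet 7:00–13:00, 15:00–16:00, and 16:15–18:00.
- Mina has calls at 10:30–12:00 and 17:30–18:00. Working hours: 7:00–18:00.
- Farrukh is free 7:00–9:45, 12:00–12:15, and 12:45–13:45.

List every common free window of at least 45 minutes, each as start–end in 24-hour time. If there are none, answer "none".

07:00–09:45

Mina free within 07:00–18:00: 07:00–10:30, 12:00–17:30.
Freya ∩ Rania: 07:00–10:00, 13:15–13:30, 14:00–14:15, 16:30–17:30.
Freya ∩ Rania ∩ Noor: 07:00–10:00, 13:15–13:30, 14:00–14:15, 16:30–17:15.
Freya ∩ Rania ∩ Noor ∩ Ximena: 07:00–10:00, 16:30–17:15.
Freya ∩ Rania ∩ Noor ∩ Ximena ∩ Mina: 07:00–10:00, 16:30–17:15.
Freya ∩ Rania ∩ Noor ∩ Ximena ∩ Mina ∩ Farrukh: 07:00–09:45.
Windows ≥ 45 min: 07:00–09:45.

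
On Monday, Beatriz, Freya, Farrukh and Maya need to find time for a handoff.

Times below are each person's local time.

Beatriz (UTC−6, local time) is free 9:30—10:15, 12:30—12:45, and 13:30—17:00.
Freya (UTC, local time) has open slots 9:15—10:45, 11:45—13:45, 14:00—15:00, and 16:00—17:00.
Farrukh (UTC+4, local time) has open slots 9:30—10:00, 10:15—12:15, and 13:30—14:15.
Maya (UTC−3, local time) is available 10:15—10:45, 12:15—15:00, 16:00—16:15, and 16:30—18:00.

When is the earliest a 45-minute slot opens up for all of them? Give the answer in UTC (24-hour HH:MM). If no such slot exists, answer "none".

Beatriz → UTC: 15:30–16:15, 18:30–18:45, 19:30–23:00.
Freya → UTC: 09:15–10:45, 11:45–13:45, 14:00–15:00, 16:00–17:00.
Farrukh → UTC: 05:30–06:00, 06:15–08:15, 09:30–10:15.
Maya → UTC: 13:15–13:45, 15:15–18:00, 19:00–19:15, 19:30–21:00.
Beatriz ∩ Freya: 16:00–16:15.
Beatriz ∩ Freya ∩ Farrukh: (none).
Beatriz ∩ Freya ∩ Farrukh ∩ Maya: (none).
Windows ≥ 45 min: (none).

none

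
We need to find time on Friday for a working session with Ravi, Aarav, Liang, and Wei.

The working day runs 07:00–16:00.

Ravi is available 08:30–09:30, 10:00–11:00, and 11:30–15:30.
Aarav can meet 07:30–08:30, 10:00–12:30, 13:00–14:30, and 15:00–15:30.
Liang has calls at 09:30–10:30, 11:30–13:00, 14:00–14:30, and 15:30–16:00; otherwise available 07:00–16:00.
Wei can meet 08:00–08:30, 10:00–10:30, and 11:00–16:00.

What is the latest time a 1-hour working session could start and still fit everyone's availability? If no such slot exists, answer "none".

Liang free within 07:00–16:00: 07:00–09:30, 10:30–11:30, 13:00–14:00, 14:30–15:30.
Ravi ∩ Aarav: 10:00–11:00, 11:30–12:30, 13:00–14:30, 15:00–15:30.
Ravi ∩ Aarav ∩ Liang: 10:30–11:00, 13:00–14:00, 15:00–15:30.
Ravi ∩ Aarav ∩ Liang ∩ Wei: 13:00–14:00, 15:00–15:30.
Windows ≥ 60 min: 13:00–14:00.
Latest start in the last window 13:00–14:00 is 14:00 − 60 min = 13:00.

13:00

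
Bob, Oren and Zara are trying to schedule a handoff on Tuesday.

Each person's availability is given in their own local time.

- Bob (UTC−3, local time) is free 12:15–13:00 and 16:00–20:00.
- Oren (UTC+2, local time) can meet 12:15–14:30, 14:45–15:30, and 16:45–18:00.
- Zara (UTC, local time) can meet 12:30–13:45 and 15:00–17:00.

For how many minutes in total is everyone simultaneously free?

45 minutes

Bob → UTC: 15:15–16:00, 19:00–23:00.
Oren → UTC: 10:15–12:30, 12:45–13:30, 14:45–16:00.
Zara → UTC: 12:30–13:45, 15:00–17:00.
Bob ∩ Oren: 15:15–16:00.
Bob ∩ Oren ∩ Zara: 15:15–16:00.
Total common minutes: 45.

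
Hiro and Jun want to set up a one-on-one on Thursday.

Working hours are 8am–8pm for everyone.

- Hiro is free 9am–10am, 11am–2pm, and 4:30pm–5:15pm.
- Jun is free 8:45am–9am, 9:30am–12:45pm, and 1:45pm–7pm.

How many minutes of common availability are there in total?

Hiro ∩ Jun: 09:30–10:00, 11:00–12:45, 13:45–14:00, 16:30–17:15.
Total common minutes: 30 + 105 + 15 + 45 = 195.

195 minutes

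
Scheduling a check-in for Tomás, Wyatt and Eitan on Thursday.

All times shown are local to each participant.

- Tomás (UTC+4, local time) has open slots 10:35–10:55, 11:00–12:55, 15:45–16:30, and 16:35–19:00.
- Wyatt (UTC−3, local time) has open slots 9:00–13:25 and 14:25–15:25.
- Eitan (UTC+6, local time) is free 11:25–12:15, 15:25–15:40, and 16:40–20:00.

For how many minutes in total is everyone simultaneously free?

115 minutes

Tomás → UTC: 06:35–06:55, 07:00–08:55, 11:45–12:30, 12:35–15:00.
Wyatt → UTC: 12:00–16:25, 17:25–18:25.
Eitan → UTC: 05:25–06:15, 09:25–09:40, 10:40–14:00.
Tomás ∩ Wyatt: 12:00–12:30, 12:35–15:00.
Tomás ∩ Wyatt ∩ Eitan: 12:00–12:30, 12:35–14:00.
Total common minutes: 30 + 85 = 115.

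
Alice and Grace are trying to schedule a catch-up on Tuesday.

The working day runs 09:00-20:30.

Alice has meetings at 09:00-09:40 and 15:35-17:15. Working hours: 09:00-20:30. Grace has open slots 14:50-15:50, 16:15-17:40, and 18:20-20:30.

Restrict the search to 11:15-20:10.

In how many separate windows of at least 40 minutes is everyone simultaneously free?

2

Alice free within 09:00–20:30: 09:40–15:35, 17:15–20:30.
Alice ∩ Grace: 14:50–15:35, 17:15–17:40, 18:20–20:30.
Restricted to 11:15–20:10: 14:50–15:35, 17:15–17:40, 18:20–20:10.
Windows ≥ 40 min: 14:50–15:35, 18:20–20:10.
That's 2 windows.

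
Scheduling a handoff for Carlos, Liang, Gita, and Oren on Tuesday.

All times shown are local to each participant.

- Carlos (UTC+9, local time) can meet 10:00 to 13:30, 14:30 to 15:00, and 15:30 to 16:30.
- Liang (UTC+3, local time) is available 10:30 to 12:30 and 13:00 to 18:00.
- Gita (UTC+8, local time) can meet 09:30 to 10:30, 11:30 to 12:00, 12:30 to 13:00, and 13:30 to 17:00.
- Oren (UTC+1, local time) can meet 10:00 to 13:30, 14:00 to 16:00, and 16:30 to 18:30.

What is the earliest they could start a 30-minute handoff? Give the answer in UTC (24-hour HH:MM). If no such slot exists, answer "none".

none

Carlos → UTC: 01:00–04:30, 05:30–06:00, 06:30–07:30.
Liang → UTC: 07:30–09:30, 10:00–15:00.
Gita → UTC: 01:30–02:30, 03:30–04:00, 04:30–05:00, 05:30–09:00.
Oren → UTC: 09:00–12:30, 13:00–15:00, 15:30–17:30.
Carlos ∩ Liang: (none).
Carlos ∩ Liang ∩ Gita: (none).
Carlos ∩ Liang ∩ Gita ∩ Oren: (none).
Windows ≥ 30 min: (none).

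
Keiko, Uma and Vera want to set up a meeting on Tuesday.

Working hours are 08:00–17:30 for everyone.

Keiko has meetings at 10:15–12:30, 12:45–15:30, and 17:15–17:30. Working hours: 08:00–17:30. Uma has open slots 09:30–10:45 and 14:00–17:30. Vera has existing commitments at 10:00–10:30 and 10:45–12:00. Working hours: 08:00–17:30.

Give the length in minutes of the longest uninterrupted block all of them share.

105 minutes

Keiko free within 08:00–17:30: 08:00–10:15, 12:30–12:45, 15:30–17:15.
Vera free within 08:00–17:30: 08:00–10:00, 10:30–10:45, 12:00–17:30.
Keiko ∩ Uma: 09:30–10:15, 15:30–17:15.
Keiko ∩ Uma ∩ Vera: 09:30–10:00, 15:30–17:15.
Common window lengths: 30, 105 min; longest is 105.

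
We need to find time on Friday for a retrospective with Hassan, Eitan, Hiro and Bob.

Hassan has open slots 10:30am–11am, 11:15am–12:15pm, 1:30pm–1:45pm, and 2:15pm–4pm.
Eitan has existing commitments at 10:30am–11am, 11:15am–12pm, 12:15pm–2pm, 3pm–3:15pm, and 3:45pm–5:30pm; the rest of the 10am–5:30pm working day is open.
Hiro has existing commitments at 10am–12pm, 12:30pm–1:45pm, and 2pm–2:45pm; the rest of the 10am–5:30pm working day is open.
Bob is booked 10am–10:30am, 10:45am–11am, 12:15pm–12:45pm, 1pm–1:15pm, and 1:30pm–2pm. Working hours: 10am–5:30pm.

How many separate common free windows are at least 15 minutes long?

Eitan free within 10:00–17:30: 10:00–10:30, 11:00–11:15, 12:00–12:15, 14:00–15:00, 15:15–15:45.
Hiro free within 10:00–17:30: 12:00–12:30, 13:45–14:00, 14:45–17:30.
Bob free within 10:00–17:30: 10:30–10:45, 11:00–12:15, 12:45–13:00, 13:15–13:30, 14:00–17:30.
Hassan ∩ Eitan: 12:00–12:15, 14:15–15:00, 15:15–15:45.
Hassan ∩ Eitan ∩ Hiro: 12:00–12:15, 14:45–15:00, 15:15–15:45.
Hassan ∩ Eitan ∩ Hiro ∩ Bob: 12:00–12:15, 14:45–15:00, 15:15–15:45.
Windows ≥ 15 min: 12:00–12:15, 14:45–15:00, 15:15–15:45.
That's 3 windows.

3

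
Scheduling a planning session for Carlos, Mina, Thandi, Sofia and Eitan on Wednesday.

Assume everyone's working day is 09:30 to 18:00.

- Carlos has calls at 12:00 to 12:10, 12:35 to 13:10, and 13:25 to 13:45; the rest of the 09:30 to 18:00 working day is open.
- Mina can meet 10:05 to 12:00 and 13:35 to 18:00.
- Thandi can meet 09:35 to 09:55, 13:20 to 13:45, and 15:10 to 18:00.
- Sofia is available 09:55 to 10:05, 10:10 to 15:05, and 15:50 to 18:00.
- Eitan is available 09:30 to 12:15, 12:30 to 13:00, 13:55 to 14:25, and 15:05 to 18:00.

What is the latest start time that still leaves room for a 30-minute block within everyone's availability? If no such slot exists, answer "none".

Carlos free within 09:30–18:00: 09:30–12:00, 12:10–12:35, 13:10–13:25, 13:45–18:00.
Carlos ∩ Mina: 10:05–12:00, 13:45–18:00.
Carlos ∩ Mina ∩ Thandi: 15:10–18:00.
Carlos ∩ Mina ∩ Thandi ∩ Sofia: 15:50–18:00.
Carlos ∩ Mina ∩ Thandi ∩ Sofia ∩ Eitan: 15:50–18:00.
Windows ≥ 30 min: 15:50–18:00.
Latest start in the last window 15:50–18:00 is 18:00 − 30 min = 17:30.

17:30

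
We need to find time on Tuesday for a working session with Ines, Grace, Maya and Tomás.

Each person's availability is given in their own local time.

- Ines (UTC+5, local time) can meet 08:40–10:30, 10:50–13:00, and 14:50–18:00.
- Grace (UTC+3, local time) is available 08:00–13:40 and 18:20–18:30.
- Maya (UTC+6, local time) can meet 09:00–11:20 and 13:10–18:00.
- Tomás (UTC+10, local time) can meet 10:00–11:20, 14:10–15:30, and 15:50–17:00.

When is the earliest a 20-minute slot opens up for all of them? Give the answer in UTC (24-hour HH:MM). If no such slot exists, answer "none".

Ines → UTC: 03:40–05:30, 05:50–08:00, 09:50–13:00.
Grace → UTC: 05:00–10:40, 15:20–15:30.
Maya → UTC: 03:00–05:20, 07:10–12:00.
Tomás → UTC: 00:00–01:20, 04:10–05:30, 05:50–07:00.
Ines ∩ Grace: 05:00–05:30, 05:50–08:00, 09:50–10:40.
Ines ∩ Grace ∩ Maya: 05:00–05:20, 07:10–08:00, 09:50–10:40.
Ines ∩ Grace ∩ Maya ∩ Tomás: 05:00–05:20.
Windows ≥ 20 min: 05:00–05:20.
Earliest such window starts at 05:00.

05:00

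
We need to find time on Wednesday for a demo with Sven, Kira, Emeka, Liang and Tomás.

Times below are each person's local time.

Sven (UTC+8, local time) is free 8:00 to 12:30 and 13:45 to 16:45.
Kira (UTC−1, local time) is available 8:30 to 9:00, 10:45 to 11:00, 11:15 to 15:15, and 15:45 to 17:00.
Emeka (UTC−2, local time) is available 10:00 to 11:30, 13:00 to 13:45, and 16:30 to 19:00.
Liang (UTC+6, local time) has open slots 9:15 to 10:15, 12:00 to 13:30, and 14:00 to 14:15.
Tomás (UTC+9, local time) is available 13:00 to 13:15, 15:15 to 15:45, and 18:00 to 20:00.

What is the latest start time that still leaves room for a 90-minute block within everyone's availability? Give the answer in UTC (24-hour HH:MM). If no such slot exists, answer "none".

none

Sven → UTC: 00:00–04:30, 05:45–08:45.
Kira → UTC: 09:30–10:00, 11:45–12:00, 12:15–16:15, 16:45–18:00.
Emeka → UTC: 12:00–13:30, 15:00–15:45, 18:30–21:00.
Liang → UTC: 03:15–04:15, 06:00–07:30, 08:00–08:15.
Tomás → UTC: 04:00–04:15, 06:15–06:45, 09:00–11:00.
Sven ∩ Kira: (none).
Sven ∩ Kira ∩ Emeka: (none).
Sven ∩ Kira ∩ Emeka ∩ Liang: (none).
Sven ∩ Kira ∩ Emeka ∩ Liang ∩ Tomás: (none).
Windows ≥ 90 min: (none).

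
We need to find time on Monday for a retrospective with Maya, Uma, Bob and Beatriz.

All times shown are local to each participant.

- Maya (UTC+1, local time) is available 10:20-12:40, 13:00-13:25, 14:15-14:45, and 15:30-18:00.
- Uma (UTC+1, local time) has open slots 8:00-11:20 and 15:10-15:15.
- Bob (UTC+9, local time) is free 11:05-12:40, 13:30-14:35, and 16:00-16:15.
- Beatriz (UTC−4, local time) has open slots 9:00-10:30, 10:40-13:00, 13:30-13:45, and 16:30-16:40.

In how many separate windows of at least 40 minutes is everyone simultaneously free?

Maya → UTC: 09:20–11:40, 12:00–12:25, 13:15–13:45, 14:30–17:00.
Uma → UTC: 07:00–10:20, 14:10–14:15.
Bob → UTC: 02:05–03:40, 04:30–05:35, 07:00–07:15.
Beatriz → UTC: 13:00–14:30, 14:40–17:00, 17:30–17:45, 20:30–20:40.
Maya ∩ Uma: 09:20–10:20.
Maya ∩ Uma ∩ Bob: (none).
Maya ∩ Uma ∩ Bob ∩ Beatriz: (none).
Windows ≥ 40 min: (none).
That's 0 windows.

0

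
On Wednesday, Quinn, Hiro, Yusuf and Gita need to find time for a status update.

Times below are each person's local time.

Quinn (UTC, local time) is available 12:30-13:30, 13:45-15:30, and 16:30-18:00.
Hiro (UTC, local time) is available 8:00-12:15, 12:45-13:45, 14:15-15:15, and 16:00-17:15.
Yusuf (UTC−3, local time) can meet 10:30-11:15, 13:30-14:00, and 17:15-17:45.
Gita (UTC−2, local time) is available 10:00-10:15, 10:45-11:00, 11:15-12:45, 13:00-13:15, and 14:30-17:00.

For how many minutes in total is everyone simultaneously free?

30 minutes

Quinn → UTC: 12:30–13:30, 13:45–15:30, 16:30–18:00.
Hiro → UTC: 08:00–12:15, 12:45–13:45, 14:15–15:15, 16:00–17:15.
Yusuf → UTC: 13:30–14:15, 16:30–17:00, 20:15–20:45.
Gita → UTC: 12:00–12:15, 12:45–13:00, 13:15–14:45, 15:00–15:15, 16:30–19:00.
Quinn ∩ Hiro: 12:45–13:30, 14:15–15:15, 16:30–17:15.
Quinn ∩ Hiro ∩ Yusuf: 16:30–17:00.
Quinn ∩ Hiro ∩ Yusuf ∩ Gita: 16:30–17:00.
Total common minutes: 30.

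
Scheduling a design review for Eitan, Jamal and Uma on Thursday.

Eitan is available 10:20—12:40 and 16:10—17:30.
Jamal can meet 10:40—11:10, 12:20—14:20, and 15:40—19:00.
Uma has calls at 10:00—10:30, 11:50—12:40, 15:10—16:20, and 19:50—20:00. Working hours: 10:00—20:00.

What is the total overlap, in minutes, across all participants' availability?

100 minutes

Uma free within 10:00–20:00: 10:30–11:50, 12:40–15:10, 16:20–19:50.
Eitan ∩ Jamal: 10:40–11:10, 12:20–12:40, 16:10–17:30.
Eitan ∩ Jamal ∩ Uma: 10:40–11:10, 16:20–17:30.
Total common minutes: 30 + 70 = 100.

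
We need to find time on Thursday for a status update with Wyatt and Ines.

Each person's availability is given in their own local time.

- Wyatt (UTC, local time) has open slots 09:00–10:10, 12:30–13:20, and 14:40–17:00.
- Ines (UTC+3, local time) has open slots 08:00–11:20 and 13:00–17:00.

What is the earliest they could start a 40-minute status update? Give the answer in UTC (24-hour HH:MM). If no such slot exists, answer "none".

Wyatt → UTC: 09:00–10:10, 12:30–13:20, 14:40–17:00.
Ines → UTC: 05:00–08:20, 10:00–14:00.
Wyatt ∩ Ines: 10:00–10:10, 12:30–13:20.
Windows ≥ 40 min: 12:30–13:20.
Earliest such window starts at 12:30.

12:30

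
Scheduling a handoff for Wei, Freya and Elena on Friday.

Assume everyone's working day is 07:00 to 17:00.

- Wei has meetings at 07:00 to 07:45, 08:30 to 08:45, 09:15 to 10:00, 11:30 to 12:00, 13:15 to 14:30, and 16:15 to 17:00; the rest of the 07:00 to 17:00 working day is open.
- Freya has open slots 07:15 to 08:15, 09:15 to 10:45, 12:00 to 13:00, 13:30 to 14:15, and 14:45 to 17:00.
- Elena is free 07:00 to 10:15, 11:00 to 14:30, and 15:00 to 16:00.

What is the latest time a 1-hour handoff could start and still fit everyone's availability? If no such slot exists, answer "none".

Wei free within 07:00–17:00: 07:45–08:30, 08:45–09:15, 10:00–11:30, 12:00–13:15, 14:30–16:15.
Wei ∩ Freya: 07:45–08:15, 10:00–10:45, 12:00–13:00, 14:45–16:15.
Wei ∩ Freya ∩ Elena: 07:45–08:15, 10:00–10:15, 12:00–13:00, 15:00–16:00.
Windows ≥ 60 min: 12:00–13:00, 15:00–16:00.
Latest start in the last window 15:00–16:00 is 16:00 − 60 min = 15:00.

15:00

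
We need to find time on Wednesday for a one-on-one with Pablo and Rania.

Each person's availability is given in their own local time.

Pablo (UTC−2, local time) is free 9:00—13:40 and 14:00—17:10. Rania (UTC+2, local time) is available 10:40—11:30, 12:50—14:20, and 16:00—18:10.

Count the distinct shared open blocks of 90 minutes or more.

1

Pablo → UTC: 11:00–15:40, 16:00–19:10.
Rania → UTC: 08:40–09:30, 10:50–12:20, 14:00–16:10.
Pablo ∩ Rania: 11:00–12:20, 14:00–15:40, 16:00–16:10.
Windows ≥ 90 min: 14:00–15:40.
That's 1 window.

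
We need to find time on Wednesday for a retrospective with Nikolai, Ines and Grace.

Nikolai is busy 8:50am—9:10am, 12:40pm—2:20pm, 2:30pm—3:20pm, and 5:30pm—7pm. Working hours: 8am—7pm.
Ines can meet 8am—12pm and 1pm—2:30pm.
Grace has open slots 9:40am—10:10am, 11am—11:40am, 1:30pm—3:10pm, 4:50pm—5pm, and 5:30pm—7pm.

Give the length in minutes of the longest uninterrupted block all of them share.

Nikolai free within 08:00–19:00: 08:00–08:50, 09:10–12:40, 14:20–14:30, 15:20–17:30.
Nikolai ∩ Ines: 08:00–08:50, 09:10–12:00, 14:20–14:30.
Nikolai ∩ Ines ∩ Grace: 09:40–10:10, 11:00–11:40, 14:20–14:30.
Common window lengths: 30, 40, 10 min; longest is 40.

40 minutes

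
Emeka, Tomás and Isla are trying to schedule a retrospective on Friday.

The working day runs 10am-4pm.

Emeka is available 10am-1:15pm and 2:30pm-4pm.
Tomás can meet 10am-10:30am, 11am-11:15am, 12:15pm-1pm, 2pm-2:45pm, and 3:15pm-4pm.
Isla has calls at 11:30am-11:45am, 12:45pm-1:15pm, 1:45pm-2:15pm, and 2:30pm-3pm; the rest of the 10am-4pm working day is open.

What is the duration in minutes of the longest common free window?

45 minutes

Isla free within 10:00–16:00: 10:00–11:30, 11:45–12:45, 13:15–13:45, 14:15–14:30, 15:00–16:00.
Emeka ∩ Tomás: 10:00–10:30, 11:00–11:15, 12:15–13:00, 14:30–14:45, 15:15–16:00.
Emeka ∩ Tomás ∩ Isla: 10:00–10:30, 11:00–11:15, 12:15–12:45, 15:15–16:00.
Common window lengths: 30, 15, 30, 45 min; longest is 45.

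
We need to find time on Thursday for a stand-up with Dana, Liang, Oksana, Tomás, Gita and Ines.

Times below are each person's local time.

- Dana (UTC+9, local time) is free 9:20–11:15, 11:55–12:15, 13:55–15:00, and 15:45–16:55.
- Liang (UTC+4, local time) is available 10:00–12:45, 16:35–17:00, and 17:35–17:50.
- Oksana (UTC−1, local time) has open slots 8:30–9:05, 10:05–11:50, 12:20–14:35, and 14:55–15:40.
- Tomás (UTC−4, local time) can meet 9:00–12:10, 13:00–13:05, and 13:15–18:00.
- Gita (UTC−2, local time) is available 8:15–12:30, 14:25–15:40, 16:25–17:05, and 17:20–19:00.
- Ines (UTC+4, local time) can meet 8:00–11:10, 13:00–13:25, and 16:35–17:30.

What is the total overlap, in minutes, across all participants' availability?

0 minutes

Dana → UTC: 00:20–02:15, 02:55–03:15, 04:55–06:00, 06:45–07:55.
Liang → UTC: 06:00–08:45, 12:35–13:00, 13:35–13:50.
Oksana → UTC: 09:30–10:05, 11:05–12:50, 13:20–15:35, 15:55–16:40.
Tomás → UTC: 13:00–16:10, 17:00–17:05, 17:15–22:00.
Gita → UTC: 10:15–14:30, 16:25–17:40, 18:25–19:05, 19:20–21:00.
Ines → UTC: 04:00–07:10, 09:00–09:25, 12:35–13:30.
Dana ∩ Liang: 06:45–07:55.
Dana ∩ Liang ∩ Oksana: (none).
Dana ∩ Liang ∩ Oksana ∩ Tomás: (none).
Dana ∩ Liang ∩ Oksana ∩ Tomás ∩ Gita: (none).
Dana ∩ Liang ∩ Oksana ∩ Tomás ∩ Gita ∩ Ines: (none).
Total common minutes: 0.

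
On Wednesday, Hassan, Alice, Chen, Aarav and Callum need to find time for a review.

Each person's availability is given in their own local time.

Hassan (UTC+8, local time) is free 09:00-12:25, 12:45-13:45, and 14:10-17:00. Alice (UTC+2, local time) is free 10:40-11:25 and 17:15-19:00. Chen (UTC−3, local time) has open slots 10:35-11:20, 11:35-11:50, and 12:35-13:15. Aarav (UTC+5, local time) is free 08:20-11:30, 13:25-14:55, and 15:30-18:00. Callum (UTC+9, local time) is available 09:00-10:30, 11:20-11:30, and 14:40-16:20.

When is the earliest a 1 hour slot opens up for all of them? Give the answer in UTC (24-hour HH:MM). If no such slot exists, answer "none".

none

Hassan → UTC: 01:00–04:25, 04:45–05:45, 06:10–09:00.
Alice → UTC: 08:40–09:25, 15:15–17:00.
Chen → UTC: 13:35–14:20, 14:35–14:50, 15:35–16:15.
Aarav → UTC: 03:20–06:30, 08:25–09:55, 10:30–13:00.
Callum → UTC: 00:00–01:30, 02:20–02:30, 05:40–07:20.
Hassan ∩ Alice: 08:40–09:00.
Hassan ∩ Alice ∩ Chen: (none).
Hassan ∩ Alice ∩ Chen ∩ Aarav: (none).
Hassan ∩ Alice ∩ Chen ∩ Aarav ∩ Callum: (none).
Windows ≥ 60 min: (none).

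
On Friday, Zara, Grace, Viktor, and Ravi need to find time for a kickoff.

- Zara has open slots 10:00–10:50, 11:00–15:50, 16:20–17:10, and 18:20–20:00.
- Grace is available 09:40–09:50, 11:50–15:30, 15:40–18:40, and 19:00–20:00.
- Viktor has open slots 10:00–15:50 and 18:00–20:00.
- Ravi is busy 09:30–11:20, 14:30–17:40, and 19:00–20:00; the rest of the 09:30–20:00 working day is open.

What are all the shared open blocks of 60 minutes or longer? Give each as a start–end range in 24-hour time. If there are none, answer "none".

Ravi free within 09:30–20:00: 11:20–14:30, 17:40–19:00.
Zara ∩ Grace: 11:50–15:30, 15:40–15:50, 16:20–17:10, 18:20–18:40, 19:00–20:00.
Zara ∩ Grace ∩ Viktor: 11:50–15:30, 15:40–15:50, 18:20–18:40, 19:00–20:00.
Zara ∩ Grace ∩ Viktor ∩ Ravi: 11:50–14:30, 18:20–18:40.
Windows ≥ 60 min: 11:50–14:30.

11:50–14:30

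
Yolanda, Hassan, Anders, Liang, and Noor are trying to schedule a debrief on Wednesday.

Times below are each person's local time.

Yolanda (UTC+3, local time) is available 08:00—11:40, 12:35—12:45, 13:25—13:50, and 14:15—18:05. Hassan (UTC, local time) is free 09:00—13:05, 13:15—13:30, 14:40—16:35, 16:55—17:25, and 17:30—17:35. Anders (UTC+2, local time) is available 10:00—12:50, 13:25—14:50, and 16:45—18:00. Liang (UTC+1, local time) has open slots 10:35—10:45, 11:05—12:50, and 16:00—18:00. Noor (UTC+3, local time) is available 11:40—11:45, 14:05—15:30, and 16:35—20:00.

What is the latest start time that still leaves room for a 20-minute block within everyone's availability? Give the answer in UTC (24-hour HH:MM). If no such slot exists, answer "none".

Yolanda → UTC: 05:00–08:40, 09:35–09:45, 10:25–10:50, 11:15–15:05.
Hassan → UTC: 09:00–13:05, 13:15–13:30, 14:40–16:35, 16:55–17:25, 17:30–17:35.
Anders → UTC: 08:00–10:50, 11:25–12:50, 14:45–16:00.
Liang → UTC: 09:35–09:45, 10:05–11:50, 15:00–17:00.
Noor → UTC: 08:40–08:45, 11:05–12:30, 13:35–17:00.
Yolanda ∩ Hassan: 09:35–09:45, 10:25–10:50, 11:15–13:05, 13:15–13:30, 14:40–15:05.
Yolanda ∩ Hassan ∩ Anders: 09:35–09:45, 10:25–10:50, 11:25–12:50, 14:45–15:05.
Yolanda ∩ Hassan ∩ Anders ∩ Liang: 09:35–09:45, 10:25–10:50, 11:25–11:50, 15:00–15:05.
Yolanda ∩ Hassan ∩ Anders ∩ Liang ∩ Noor: 11:25–11:50, 15:00–15:05.
Windows ≥ 20 min: 11:25–11:50.
Latest start in the last window 11:25–11:50 is 11:50 − 20 min = 11:30.

11:30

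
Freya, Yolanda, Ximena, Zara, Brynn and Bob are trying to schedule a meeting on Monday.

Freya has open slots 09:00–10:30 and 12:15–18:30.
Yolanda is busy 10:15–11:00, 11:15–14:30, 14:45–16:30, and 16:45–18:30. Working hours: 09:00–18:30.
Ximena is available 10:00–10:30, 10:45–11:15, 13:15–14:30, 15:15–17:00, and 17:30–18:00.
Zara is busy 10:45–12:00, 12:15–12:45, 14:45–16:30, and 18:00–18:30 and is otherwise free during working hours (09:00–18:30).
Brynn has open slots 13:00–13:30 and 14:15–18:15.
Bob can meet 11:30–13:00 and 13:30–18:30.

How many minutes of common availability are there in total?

15 minutes

Yolanda free within 09:00–18:30: 09:00–10:15, 11:00–11:15, 14:30–14:45, 16:30–16:45.
Zara free within 09:00–18:30: 09:00–10:45, 12:00–12:15, 12:45–14:45, 16:30–18:00.
Freya ∩ Yolanda: 09:00–10:15, 14:30–14:45, 16:30–16:45.
Freya ∩ Yolanda ∩ Ximena: 10:00–10:15, 16:30–16:45.
Freya ∩ Yolanda ∩ Ximena ∩ Zara: 10:00–10:15, 16:30–16:45.
Freya ∩ Yolanda ∩ Ximena ∩ Zara ∩ Brynn: 16:30–16:45.
Freya ∩ Yolanda ∩ Ximena ∩ Zara ∩ Brynn ∩ Bob: 16:30–16:45.
Total common minutes: 15.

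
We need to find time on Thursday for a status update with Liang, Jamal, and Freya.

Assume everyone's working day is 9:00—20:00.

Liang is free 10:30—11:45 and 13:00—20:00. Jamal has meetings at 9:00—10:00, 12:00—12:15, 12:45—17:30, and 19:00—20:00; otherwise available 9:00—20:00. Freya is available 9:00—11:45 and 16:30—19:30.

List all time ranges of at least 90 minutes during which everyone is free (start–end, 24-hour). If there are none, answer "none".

Jamal free within 09:00–20:00: 10:00–12:00, 12:15–12:45, 17:30–19:00.
Liang ∩ Jamal: 10:30–11:45, 17:30–19:00.
Liang ∩ Jamal ∩ Freya: 10:30–11:45, 17:30–19:00.
Windows ≥ 90 min: 17:30–19:00.

17:30–19:00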